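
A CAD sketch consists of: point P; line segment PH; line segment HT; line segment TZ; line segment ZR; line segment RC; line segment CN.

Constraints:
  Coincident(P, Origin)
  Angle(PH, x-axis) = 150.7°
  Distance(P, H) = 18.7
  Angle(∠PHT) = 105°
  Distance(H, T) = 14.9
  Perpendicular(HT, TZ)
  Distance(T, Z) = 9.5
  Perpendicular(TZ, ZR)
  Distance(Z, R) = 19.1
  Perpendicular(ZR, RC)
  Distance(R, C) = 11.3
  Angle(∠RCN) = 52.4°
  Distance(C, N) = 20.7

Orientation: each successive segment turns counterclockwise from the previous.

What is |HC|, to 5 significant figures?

4.5695

TZ is perpendicular to ZR, so ZR runs at 45.700°; with |ZR| = 19.1, R = (-6.5753, 5.5224). ZR ⟂ RC, so RC runs at 135.70°; with |RC| = 11.3, C = (-14.663, 13.415). Then |HC| = |C − H| = 4.5695.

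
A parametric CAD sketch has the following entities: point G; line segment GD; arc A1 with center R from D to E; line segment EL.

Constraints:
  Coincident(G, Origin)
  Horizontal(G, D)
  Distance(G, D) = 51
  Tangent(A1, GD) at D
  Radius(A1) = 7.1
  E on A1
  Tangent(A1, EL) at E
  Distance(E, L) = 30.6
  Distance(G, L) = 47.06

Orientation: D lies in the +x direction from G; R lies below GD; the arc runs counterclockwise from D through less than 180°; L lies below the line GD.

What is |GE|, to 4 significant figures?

44.60

G is at the origin; G and D share the same y with |GD| = 51.0 and D on the +x side, so D = (51.00, 0.000). The tangent condition forces RD to be normal to GD, so R = D + (0, -7.1) = (51.00, -7.100). Since RE ⟂ EL (tangency), |RL| = √(7.1² + 30.6²) = 31.41 regardless of where E sits on A1. So L lies on both circle(G, 47.06) and circle(R, 31.41); the below-GD intersection is L = (33.42, -33.13). E is the foot of the tangent from L: E = (44.37, -4.559).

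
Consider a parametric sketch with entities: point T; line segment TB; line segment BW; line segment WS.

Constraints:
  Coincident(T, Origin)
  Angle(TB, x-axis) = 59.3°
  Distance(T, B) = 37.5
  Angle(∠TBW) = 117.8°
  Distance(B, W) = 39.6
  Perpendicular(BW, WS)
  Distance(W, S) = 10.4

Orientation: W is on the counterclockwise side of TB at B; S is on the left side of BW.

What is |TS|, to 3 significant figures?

61.5

T is at the origin; TB runs at 59.3° with length 37.5, so B = 37.5·(cos 59.3°, sin 59.3°) = (19.1, 32.2). ∠TBW = 117.8°, so BW runs at 59.3° + (180° − 117.8°) = 122° from the x-axis; with |BW| = 39.6, W = B + 39.6·(cos 122°, sin 122°) = (-1.55, 66.0). BW is perpendicular to WS; with |WS| = 10.4 on the left of BW, S = W + 10.4·(-0.853, -0.522) = (-10.4, 60.6). Then |TS| = |S − T| = 61.5.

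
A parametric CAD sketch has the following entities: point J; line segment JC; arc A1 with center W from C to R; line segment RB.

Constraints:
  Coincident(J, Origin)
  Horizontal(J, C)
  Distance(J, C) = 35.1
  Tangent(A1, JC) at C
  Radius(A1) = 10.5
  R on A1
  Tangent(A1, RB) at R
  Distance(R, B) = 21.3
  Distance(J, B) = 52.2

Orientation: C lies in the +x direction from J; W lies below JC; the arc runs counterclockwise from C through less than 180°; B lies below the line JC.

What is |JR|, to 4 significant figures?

31.68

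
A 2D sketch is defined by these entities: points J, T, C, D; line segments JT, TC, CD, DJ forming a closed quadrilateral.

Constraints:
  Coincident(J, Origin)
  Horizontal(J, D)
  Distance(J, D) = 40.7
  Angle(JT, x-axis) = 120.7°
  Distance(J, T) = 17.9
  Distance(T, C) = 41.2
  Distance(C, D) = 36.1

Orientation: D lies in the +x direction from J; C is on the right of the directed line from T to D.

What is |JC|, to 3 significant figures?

23.3

J is at the origin; J and D share the same y with |JD| = 40.7 and D in +x, so D = (40.7, 0). JT runs at 120.7° with |JT| = 17.9, so T = (-9.14, 15.4). C is determined by |TC| = 41.2 and |CD| = 36.1 together: it lies at the intersection of circle(T, 41.2) and circle(D, 36.1). With |TD| = 52.2, the foot of the radical line on TD is 29.9 from T and the perpendicular offset is √(41.2² − 29.9²) = 28.4. Taking the right-of-TD solution: C = (11.0, -20.5).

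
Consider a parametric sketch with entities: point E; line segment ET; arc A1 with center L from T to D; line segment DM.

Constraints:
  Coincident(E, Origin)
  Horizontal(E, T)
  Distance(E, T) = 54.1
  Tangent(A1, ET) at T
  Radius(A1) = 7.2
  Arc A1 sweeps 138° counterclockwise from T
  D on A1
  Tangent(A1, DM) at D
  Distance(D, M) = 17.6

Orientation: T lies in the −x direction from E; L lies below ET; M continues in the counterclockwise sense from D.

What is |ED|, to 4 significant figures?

60.24

E is at the origin; ET is horizontal with |ET| = 54.1 and T on the −x side, so T = (-54.10, 0.000). Since A1 is tangent to ET there, LT ⟂ ET, so L = T + (0, -7.2) = (-54.10, -7.200). On A1, T sits at bearing 90° from L; a 138° counterclockwise sweep puts D at bearing 228°, so D = L + 7.2·(cos 228°, sin 228°) = (-58.92, -12.55). Then |ED| = |D − E| = 60.24.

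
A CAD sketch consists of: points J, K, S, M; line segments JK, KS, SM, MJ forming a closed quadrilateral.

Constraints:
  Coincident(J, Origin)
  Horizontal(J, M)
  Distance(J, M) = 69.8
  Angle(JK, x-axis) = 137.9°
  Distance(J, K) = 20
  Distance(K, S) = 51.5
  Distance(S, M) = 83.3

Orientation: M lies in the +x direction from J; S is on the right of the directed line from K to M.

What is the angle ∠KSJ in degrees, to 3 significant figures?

18.6°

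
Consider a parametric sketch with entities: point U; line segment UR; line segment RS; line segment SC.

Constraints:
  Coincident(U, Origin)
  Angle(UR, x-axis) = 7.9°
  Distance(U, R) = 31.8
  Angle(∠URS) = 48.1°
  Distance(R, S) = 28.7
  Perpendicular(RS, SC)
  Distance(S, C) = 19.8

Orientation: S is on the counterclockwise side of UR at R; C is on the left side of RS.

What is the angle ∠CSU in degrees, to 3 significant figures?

17.5°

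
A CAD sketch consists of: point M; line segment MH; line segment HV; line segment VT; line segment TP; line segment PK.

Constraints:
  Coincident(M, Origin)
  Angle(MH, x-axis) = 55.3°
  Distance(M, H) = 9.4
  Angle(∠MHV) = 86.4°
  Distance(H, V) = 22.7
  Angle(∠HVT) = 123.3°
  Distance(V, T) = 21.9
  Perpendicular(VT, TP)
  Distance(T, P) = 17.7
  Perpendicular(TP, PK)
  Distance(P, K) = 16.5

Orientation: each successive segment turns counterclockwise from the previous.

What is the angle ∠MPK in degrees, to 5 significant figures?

12.755°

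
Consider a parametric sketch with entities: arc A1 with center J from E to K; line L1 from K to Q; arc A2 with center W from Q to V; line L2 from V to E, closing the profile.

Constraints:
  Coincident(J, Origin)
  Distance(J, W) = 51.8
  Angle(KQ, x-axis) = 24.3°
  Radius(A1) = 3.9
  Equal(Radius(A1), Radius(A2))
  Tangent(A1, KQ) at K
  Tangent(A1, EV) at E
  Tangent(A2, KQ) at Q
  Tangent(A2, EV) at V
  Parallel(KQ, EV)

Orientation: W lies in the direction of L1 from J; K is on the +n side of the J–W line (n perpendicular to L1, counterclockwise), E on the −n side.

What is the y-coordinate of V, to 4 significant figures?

17.76

The slot axis is L1's direction at 24.3°, so u = (cos 24.3°, sin 24.3°) = (0.9114, 0.4115) and n = (−sin 24.3°, cos 24.3°) = (-0.4115, 0.9114). J is at the origin and W lies 51.8 along u from J, so W = 51.8·u = (47.21, 21.32). Tangency of A1 to both parallel lines with radius 3.9 puts K and E at J ± 3.9·n: K = (-1.605, 3.554), E = (1.605, -3.554). Equal radii place Q and V the same way about W: Q = W + 3.9·n = (45.61, 24.87), V = W − 3.9·n = (48.82, 17.76). So V.y = 17.76.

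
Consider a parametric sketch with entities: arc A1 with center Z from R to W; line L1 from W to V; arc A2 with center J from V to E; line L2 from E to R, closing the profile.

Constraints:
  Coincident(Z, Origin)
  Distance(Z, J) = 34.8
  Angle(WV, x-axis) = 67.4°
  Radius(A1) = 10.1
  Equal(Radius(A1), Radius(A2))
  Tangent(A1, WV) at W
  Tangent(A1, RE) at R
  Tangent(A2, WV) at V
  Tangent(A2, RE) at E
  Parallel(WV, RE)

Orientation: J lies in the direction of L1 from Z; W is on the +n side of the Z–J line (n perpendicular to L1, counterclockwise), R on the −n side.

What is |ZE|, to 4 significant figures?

36.24

The slot axis is L1's direction at 67.4°, so u = (cos 67.4°, sin 67.4°) = (0.3843, 0.9232) and n = (−sin 67.4°, cos 67.4°) = (-0.9232, 0.3843). Z is at the origin and J lies 34.8 along u from Z, so J = 34.8·u = (13.37, 32.13). Tangency of A1 to both parallel lines with radius 10.1 puts W and R at Z ± 10.1·n: W = (-9.324, 3.881), R = (9.324, -3.881). Equal radii place V and E the same way about J: V = J + 10.1·n = (4.049, 36.01), E = J − 10.1·n = (22.70, 28.25). Then |ZE| = |E − Z| = 36.24.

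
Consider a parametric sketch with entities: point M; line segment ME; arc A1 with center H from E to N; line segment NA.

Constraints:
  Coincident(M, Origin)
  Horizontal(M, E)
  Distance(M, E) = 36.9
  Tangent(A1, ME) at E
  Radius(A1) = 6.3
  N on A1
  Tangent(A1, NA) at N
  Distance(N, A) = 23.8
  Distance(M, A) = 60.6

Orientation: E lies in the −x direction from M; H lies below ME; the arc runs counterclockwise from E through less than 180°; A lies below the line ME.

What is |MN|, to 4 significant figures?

41.78

Checks: ∠(HE, EM) = 90.00° ✓; |HE| = 6.300 ✓; |HN| = 6.300 ✓; ∠(HN, NA) = 90.00° ✓; |NA| = 23.80 ✓; |MA| = 60.60 ✓.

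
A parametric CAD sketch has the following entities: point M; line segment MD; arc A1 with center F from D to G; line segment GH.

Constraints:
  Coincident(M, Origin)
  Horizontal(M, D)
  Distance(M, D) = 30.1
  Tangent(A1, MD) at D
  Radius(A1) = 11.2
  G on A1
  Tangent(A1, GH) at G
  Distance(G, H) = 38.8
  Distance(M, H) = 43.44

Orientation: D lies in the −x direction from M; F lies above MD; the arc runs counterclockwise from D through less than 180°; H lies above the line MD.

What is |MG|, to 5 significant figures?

20.921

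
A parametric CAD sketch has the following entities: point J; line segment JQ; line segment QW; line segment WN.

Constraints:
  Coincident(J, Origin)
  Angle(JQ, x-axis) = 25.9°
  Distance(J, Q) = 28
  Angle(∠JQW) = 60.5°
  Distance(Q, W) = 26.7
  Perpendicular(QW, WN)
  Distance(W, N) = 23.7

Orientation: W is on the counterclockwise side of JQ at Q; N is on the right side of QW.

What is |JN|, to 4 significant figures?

49.77

J is at the origin; JQ runs at 25.9° with length 28.0, so Q = 28.0·(cos 25.9°, sin 25.9°) = (25.19, 12.23). ∠JQW = 60.5°, so QW runs at 25.9° + (180° − 60.5°) = 145.4° from the x-axis; with |QW| = 26.7, W = Q + 26.7·(cos 145.4°, sin 145.4°) = (3.210, 27.39). QW ⟂ WN; with |WN| = 23.7 on the right of QW, N = W + 23.7·(0.5678, 0.8231) = (16.67, 46.90). Then |JN| = |N − J| = 49.77.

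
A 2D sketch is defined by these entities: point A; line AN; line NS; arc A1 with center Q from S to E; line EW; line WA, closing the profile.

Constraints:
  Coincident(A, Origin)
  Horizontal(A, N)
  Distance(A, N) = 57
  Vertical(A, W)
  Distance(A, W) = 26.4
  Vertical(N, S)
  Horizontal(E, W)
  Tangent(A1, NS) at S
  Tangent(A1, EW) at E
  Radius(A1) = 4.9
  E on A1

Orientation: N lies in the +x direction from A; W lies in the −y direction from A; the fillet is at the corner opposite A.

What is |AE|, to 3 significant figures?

58.4

The virtual corner opposite A is at (57.0, -26.4). A1 meets NS tangentially, so QS is at right angles to NS and A1 meets EW tangentially, so QE is at right angles to EW, with radius 4.9, so the center Q sits 4.9 in from both sides at Q = (52.1, -21.5). That places the tangent points at S = (57.0, -21.5) on NS and E = (52.1, -26.4) on EW. Then |AE| = |E − A| = 58.4.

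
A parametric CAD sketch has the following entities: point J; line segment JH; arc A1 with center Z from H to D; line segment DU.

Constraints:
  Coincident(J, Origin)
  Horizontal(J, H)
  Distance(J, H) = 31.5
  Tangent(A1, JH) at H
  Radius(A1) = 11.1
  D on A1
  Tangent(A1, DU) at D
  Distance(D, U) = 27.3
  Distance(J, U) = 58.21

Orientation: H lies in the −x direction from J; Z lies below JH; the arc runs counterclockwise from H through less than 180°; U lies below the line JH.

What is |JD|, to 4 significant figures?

43.81

Checks: |JH| = 31.50 ✓; |ZD| = 11.10 ✓; ∠(ZD, DU) = 90.00° ✓; |DU| = 27.30 ✓; |JU| = 58.21 ✓.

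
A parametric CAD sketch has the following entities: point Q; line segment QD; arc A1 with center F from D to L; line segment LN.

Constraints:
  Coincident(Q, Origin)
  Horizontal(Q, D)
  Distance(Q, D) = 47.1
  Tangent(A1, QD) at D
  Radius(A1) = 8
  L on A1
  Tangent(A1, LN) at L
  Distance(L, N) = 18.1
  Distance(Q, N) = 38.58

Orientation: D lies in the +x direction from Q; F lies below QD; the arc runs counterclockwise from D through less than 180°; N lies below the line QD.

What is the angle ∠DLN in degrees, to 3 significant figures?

147°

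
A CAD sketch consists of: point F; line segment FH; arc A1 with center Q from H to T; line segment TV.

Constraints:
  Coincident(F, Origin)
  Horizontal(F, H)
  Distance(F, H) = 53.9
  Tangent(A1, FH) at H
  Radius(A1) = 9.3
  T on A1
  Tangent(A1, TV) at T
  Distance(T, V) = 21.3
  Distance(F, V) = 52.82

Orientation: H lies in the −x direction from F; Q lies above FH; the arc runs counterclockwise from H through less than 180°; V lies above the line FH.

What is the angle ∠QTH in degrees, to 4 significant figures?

46.58°

Checks: ∠(QH, HF) = 90.00° ✓; |QT| = 9.300 ✓; ∠(QT, TV) = 90.00° ✓; |TV| = 21.30 ✓; |FV| = 52.82 ✓.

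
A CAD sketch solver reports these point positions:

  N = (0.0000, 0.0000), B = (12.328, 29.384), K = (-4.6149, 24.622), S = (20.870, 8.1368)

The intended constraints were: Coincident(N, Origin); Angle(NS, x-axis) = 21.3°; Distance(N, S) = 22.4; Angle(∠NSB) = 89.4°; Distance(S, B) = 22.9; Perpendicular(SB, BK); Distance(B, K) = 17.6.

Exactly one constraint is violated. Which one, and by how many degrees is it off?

Perpendicular(SB, BK) — off by 6.20°.

N = (0.00, 0.00) ✓; NS at 21.30° ✓; |NS| = 22.40 ✓; ∠NSB = 89.40° ✓; |SB| = 22.90 ✓; ∠(SB, BK) = 83.80° ✗; |BK| = 17.60 ✓.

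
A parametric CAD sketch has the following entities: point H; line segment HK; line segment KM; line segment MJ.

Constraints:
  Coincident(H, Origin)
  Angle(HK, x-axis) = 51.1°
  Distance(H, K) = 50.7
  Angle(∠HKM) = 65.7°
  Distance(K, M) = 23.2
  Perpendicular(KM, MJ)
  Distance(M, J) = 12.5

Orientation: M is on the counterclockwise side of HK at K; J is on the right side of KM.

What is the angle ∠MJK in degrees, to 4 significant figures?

61.68°

∠HKM = 65.7°, so KM runs at 51.1° + (180° − 65.7°) = 165.4° from the x-axis; with |KM| = 23.2, M = K + 23.2·(cos 165.4°, sin 165.4°) = (9.387, 45.30). KM is perpendicular to MJ; with |MJ| = 12.5 on the right of KM, J = M + 12.5·(0.2521, 0.9677) = (12.54, 57.40). Then cos ∠MJK = JM·JK / (|JM||JK|), giving 61.68°.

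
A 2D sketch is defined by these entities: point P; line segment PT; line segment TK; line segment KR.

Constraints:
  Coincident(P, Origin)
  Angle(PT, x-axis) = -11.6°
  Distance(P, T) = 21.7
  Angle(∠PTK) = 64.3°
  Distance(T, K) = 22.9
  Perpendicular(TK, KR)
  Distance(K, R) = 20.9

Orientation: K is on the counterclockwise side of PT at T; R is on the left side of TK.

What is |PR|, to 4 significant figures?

13.56

P is at the origin; PT runs at -11.6° with length 21.7, so T = 21.7·(cos -11.6°, sin -11.6°) = (21.26, -4.363). ∠PTK = 64.3°, so TK runs at -11.6° + (180° − 64.3°) = 104.1° from the x-axis; with |TK| = 22.9, K = T + 22.9·(cos 104.1°, sin 104.1°) = (15.68, 17.85). TK is perpendicular to KR; with |KR| = 20.9 on the left of TK, R = K + 20.9·(-0.9699, -0.2436) = (-4.592, 12.76). Then |PR| = |R − P| = 13.56.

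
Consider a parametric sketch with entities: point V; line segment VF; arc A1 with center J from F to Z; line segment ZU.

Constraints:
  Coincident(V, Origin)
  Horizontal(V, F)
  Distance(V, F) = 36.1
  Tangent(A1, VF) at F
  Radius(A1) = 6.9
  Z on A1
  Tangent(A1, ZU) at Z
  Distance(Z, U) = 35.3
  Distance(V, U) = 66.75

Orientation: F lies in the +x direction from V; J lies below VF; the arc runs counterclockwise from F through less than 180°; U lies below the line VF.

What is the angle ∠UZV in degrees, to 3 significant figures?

154°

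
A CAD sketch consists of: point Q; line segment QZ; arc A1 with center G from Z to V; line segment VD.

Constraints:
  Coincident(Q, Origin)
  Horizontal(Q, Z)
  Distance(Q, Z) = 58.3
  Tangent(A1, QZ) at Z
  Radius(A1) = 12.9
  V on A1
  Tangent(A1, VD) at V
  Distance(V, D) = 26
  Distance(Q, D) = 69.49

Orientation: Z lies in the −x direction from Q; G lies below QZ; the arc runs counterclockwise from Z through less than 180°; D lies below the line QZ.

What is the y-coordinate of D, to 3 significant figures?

-41.8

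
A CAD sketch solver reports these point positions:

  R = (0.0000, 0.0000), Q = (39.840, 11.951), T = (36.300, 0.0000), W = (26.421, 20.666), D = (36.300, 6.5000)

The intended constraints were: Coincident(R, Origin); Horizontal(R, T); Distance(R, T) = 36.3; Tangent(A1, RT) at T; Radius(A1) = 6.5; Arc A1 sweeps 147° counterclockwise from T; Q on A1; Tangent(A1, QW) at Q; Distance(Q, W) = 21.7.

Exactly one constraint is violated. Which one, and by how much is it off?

Distance(Q, W) = 21.7 — off by 5.70.

R = (0.00, 0.00) ✓; R.y = 0.00, T.y = 0.00 ✓; |RT| = 36.30 ✓; ∠(DT, TR) = 90.00° ✓; |DT| = 6.500 ✓; bearing(D→Q) − bearing(D→T) = 147.0° ✓; |DQ| = 6.500 ✓; ∠(DQ, QW) = 90.00° ✓; |QW| = 16.00 ✗.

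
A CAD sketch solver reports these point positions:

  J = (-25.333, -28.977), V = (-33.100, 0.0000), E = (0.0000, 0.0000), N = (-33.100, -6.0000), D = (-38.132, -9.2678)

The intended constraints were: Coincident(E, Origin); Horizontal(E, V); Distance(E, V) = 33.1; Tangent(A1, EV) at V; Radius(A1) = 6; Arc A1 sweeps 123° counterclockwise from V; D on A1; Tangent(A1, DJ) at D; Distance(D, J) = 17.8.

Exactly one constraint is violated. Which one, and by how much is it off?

Distance(D, J) = 17.8 — off by 5.70.

E = (0.00, 0.00) ✓; E.y = 0.00, V.y = 0.00 ✓; |EV| = 33.10 ✓; ∠(NV, VE) = 90.00° ✓; |NV| = 6.000 ✓; bearing(N→D) − bearing(N→V) = 123.0° ✓; |ND| = 6.000 ✓; ∠(ND, DJ) = 90.00° ✓; |DJ| = 23.50 ✗.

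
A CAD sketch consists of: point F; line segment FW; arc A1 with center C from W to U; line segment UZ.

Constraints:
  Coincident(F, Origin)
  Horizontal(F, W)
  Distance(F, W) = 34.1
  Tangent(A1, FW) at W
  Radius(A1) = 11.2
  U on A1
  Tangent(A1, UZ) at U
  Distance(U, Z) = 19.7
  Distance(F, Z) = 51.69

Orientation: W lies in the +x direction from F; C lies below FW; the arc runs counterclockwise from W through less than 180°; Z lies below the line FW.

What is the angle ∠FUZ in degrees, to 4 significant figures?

169.8°

Checks: |CU| = 11.20 ✓; ∠(CU, UZ) = 90.00° ✓; |UZ| = 19.70 ✓; |FZ| = 51.69 ✓.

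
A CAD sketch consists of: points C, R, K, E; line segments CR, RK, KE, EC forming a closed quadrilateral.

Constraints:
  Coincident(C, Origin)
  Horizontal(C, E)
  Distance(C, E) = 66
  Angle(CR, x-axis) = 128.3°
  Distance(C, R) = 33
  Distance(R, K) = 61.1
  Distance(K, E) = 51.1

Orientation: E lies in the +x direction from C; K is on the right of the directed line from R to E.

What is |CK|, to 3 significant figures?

28.2

C is at the origin; C and E share the same y with |CE| = 66.0 and E in +x, so E = (66.0, 0). CR runs at 128.3° with |CR| = 33.0, so R = (-20.5, 25.9). K is determined by |RK| = 61.1 and |KE| = 51.1 together: it lies at the intersection of circle(R, 61.1) and circle(E, 51.1). With |RE| = 90.2, the foot of the radical line on RE is 51.3 from R and the perpendicular offset is √(61.1² − 51.3²) = 33.1. Taking the right-of-RE solution: K = (19.2, -20.6).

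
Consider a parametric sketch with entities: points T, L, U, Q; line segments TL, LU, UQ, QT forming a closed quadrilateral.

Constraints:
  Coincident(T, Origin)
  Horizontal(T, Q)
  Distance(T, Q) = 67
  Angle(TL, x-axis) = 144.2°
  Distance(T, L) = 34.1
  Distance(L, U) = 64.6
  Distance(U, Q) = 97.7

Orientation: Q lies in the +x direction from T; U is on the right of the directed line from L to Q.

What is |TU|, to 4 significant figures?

48.58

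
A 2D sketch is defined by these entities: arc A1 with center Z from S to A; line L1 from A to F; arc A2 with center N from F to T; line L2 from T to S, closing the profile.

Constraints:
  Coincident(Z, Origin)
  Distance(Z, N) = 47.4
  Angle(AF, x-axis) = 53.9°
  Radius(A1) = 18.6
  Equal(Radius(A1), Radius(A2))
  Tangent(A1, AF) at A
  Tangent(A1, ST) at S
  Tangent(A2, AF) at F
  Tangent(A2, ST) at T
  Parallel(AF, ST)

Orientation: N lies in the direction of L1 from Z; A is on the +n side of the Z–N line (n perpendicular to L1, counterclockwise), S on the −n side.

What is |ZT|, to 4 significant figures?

50.92

The slot axis is L1's direction at 53.9°, so u = (cos 53.9°, sin 53.9°) = (0.5892, 0.8080) and n = (−sin 53.9°, cos 53.9°) = (-0.8080, 0.5892). Z is at the origin and N lies 47.4 along u from Z, so N = 47.4·u = (27.93, 38.30). Tangency of A1 to both parallel lines with radius 18.6 puts A and S at Z ± 18.6·n: A = (-15.03, 10.96), S = (15.03, -10.96). Equal radii place F and T the same way about N: F = N + 18.6·n = (12.90, 49.26), T = N − 18.6·n = (42.96, 27.34). Then |ZT| = |T − Z| = 50.92.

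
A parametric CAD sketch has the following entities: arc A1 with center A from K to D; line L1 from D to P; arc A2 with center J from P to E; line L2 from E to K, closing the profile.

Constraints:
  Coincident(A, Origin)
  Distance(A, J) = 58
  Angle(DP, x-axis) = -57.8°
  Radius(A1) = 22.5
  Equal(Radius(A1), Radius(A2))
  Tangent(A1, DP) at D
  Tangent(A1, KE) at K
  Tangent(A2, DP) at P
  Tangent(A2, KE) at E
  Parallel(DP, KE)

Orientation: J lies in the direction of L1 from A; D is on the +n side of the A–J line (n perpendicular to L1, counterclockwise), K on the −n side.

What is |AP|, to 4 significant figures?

62.21

The slot axis is L1's direction at -57.8°, so u = (cos -57.8°, sin -57.8°) = (0.5329, -0.8462) and n = (−sin -57.8°, cos -57.8°) = (0.8462, 0.5329). A is at the origin and J lies 58.0 along u from A, so J = 58.0·u = (30.91, -49.08). Tangency of A1 to both parallel lines with radius 22.5 puts D and K at A ± 22.5·n: D = (19.04, 11.99), K = (-19.04, -11.99). Equal radii place P and E the same way about J: P = J + 22.5·n = (49.95, -37.09), E = J − 22.5·n = (11.87, -61.07). Then |AP| = |P − A| = 62.21.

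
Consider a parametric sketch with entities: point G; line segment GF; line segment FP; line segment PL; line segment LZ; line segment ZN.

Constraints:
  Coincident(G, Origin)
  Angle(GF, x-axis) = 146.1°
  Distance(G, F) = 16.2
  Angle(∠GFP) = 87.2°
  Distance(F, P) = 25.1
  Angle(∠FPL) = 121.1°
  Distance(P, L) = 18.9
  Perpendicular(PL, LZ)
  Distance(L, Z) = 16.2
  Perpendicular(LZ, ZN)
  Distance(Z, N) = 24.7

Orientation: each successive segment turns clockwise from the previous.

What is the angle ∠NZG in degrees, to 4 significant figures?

36.39°

G is at the origin; GF runs at 146.1° with length 16.2, so F = (-13.45, 9.035). ∠GFP = 87.2° gives FP at 53.30° from the x-axis; with |FP| = 25.1, P = (1.554, 29.16). ∠FPL = 121.1° gives PL at -5.600° from the x-axis; with |PL| = 18.9, L = (20.36, 27.32). The perpendicularity gives LZ at right angles to PL, so LZ runs at -95.60°; with |LZ| = 16.2, Z = (18.78, 11.19). The perpendicularity gives ZN at right angles to LZ, so ZN runs at 174.4°; with |ZN| = 24.7, N = (-5.799, 13.60). Then cos ∠NZG = ZN·ZG / (|ZN||ZG|), giving 36.39°.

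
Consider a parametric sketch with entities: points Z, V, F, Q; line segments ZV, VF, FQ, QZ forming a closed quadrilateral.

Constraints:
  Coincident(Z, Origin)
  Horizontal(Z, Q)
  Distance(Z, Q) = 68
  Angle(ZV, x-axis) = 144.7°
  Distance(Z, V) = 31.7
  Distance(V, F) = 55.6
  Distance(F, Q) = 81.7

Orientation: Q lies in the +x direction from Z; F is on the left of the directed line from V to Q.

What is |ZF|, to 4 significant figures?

60.41

Checks: |VF| = 55.60 ✓; |FQ| = 81.70 ✓.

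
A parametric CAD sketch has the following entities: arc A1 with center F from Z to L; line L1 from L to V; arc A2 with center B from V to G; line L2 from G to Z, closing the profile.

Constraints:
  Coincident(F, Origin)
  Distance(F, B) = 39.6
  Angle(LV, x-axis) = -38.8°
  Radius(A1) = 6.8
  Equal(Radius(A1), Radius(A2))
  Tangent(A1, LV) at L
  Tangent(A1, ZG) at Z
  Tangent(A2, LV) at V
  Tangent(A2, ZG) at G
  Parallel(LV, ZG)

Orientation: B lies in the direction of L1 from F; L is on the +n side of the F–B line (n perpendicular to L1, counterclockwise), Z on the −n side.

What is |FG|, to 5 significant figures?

40.180

The slot axis is L1's direction at -38.8°, so u = (cos -38.8°, sin -38.8°) = (0.77934, -0.62660) and n = (−sin -38.8°, cos -38.8°) = (0.62660, 0.77934). F is at the origin and B lies 39.6 along u from F, so B = 39.6·u = (30.862, -24.814). Tangency of A1 to both parallel lines with radius 6.8 puts L and Z at F ± 6.8·n: L = (4.2609, 5.2995), Z = (-4.2609, -5.2995). Equal radii place V and G the same way about B: V = B + 6.8·n = (35.123, -19.514), G = B − 6.8·n = (26.601, -30.113). Then |FG| = |G − F| = 40.180.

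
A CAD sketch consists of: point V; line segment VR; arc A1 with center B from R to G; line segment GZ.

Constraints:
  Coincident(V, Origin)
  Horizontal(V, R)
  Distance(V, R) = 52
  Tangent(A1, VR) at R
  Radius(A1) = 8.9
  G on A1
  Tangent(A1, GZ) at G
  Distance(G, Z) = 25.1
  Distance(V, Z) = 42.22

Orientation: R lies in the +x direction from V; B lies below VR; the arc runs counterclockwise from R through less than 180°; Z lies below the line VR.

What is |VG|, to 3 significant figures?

44.4

Checks: |BG| = 8.900 ✓; ∠(BG, GZ) = 90.00° ✓; |GZ| = 25.10 ✓; |VZ| = 42.22 ✓.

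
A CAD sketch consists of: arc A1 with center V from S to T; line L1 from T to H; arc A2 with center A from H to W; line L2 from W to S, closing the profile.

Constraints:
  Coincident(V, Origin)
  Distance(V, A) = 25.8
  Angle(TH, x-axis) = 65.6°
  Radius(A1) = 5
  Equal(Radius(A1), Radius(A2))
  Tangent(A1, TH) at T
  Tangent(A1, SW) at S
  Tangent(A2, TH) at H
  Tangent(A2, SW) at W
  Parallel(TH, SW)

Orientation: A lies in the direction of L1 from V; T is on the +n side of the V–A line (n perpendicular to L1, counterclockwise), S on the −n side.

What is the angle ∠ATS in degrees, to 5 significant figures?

79.032°

The slot axis is L1's direction at 65.6°, so u = (cos 65.6°, sin 65.6°) = (0.41310, 0.91068) and n = (−sin 65.6°, cos 65.6°) = (-0.91068, 0.41310). V is at the origin and A lies 25.8 along u from V, so A = 25.8·u = (10.658, 23.496). Tangency of A1 to both parallel lines with radius 5.0 puts T and S at V ± 5.0·n: T = (-4.5534, 2.0655), S = (4.5534, -2.0655). Then cos ∠ATS = TA·TS / (|TA||TS|), giving 79.032°.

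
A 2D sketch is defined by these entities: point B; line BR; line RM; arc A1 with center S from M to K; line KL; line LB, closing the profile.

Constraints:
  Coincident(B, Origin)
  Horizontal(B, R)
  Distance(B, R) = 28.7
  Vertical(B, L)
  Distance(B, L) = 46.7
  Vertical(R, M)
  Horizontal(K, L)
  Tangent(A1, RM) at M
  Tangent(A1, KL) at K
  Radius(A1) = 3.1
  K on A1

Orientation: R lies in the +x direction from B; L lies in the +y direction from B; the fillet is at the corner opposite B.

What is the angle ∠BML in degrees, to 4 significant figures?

62.81°

B is at the origin; BR is horizontal with |BR| = 28.7 and R on the +x side, so R = (28.70, 0.000). B and L share the same x with |BL| = 46.7 and L on the +y side, so L = (0.000, 46.70). The virtual corner opposite B is at (28.70, 46.70). A1 meets RM tangentially, so SM is at right angles to RM and the tangent condition forces SK to be normal to KL, with radius 3.1, so the center S sits 3.1 in from both sides at S = (25.60, 43.60). That places the tangent points at M = (28.70, 43.60) on RM and K = (25.60, 46.70) on KL. Then cos ∠BML = MB·ML / (|MB||ML|), giving 62.81°.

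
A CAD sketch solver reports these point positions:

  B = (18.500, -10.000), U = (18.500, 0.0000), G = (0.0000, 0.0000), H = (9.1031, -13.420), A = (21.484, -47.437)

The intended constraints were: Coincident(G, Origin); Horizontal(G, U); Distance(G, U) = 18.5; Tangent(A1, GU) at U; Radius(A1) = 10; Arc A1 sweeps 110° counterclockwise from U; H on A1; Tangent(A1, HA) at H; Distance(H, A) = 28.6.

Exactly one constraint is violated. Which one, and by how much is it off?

Distance(H, A) = 28.6 — off by 7.60.

G = (0.00, 0.00) ✓; G.y = 0.00, U.y = 0.00 ✓; |GU| = 18.50 ✓; ∠(BU, UG) = 90.00° ✓; |BU| = 10.00 ✓; bearing(B→H) − bearing(B→U) = 110.0° ✓; |BH| = 10.00 ✓; ∠(BH, HA) = 90.00° ✓; |HA| = 36.20 ✗.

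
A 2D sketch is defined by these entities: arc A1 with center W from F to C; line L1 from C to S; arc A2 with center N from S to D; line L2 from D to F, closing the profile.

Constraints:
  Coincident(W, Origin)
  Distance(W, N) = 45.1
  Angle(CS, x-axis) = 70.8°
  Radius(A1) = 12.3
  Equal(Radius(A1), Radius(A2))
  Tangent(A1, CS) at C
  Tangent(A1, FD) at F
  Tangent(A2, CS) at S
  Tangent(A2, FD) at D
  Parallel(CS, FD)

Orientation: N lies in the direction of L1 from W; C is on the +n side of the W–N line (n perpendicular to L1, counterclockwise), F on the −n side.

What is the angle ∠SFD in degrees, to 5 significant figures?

28.610°

The slot axis is L1's direction at 70.8°, so u = (cos 70.8°, sin 70.8°) = (0.32887, 0.94438) and n = (−sin 70.8°, cos 70.8°) = (-0.94438, 0.32887). W is at the origin and N lies 45.1 along u from W, so N = 45.1·u = (14.832, 42.591). Tangency of A1 to both parallel lines with radius 12.3 puts C and F at W ± 12.3·n: C = (-11.616, 4.0451), F = (11.616, -4.0451). Equal radii place S and D the same way about N: S = N + 12.3·n = (3.2161, 46.636), D = N − 12.3·n = (26.448, 38.546). Then cos ∠SFD = FS·FD / (|FS||FD|), giving 28.610°.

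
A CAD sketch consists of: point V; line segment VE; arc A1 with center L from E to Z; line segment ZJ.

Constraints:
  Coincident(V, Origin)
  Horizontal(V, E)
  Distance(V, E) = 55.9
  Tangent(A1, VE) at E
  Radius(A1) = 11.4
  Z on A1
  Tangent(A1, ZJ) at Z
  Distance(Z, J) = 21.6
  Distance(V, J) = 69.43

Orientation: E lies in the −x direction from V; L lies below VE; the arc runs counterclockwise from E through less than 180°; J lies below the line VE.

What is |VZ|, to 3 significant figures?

68.4

Checks: |LZ| = 11.40 ✓; ∠(LZ, ZJ) = 90.00° ✓; |ZJ| = 21.60 ✓; |VJ| = 69.43 ✓.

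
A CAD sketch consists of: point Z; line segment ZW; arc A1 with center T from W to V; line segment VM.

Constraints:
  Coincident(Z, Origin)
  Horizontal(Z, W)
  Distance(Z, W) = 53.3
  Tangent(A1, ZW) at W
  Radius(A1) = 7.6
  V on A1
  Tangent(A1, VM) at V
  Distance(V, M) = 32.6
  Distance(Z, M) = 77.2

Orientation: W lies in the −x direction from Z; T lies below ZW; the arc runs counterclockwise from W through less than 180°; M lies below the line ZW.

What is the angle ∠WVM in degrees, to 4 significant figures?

140.7°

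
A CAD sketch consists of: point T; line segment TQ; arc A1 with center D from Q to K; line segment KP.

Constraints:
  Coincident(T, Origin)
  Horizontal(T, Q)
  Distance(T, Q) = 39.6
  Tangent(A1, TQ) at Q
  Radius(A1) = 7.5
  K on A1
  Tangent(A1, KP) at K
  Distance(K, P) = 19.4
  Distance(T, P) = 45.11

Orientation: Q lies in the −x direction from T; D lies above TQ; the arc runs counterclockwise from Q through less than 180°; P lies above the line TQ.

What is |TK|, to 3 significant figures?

33.4

T is at the origin; T and Q share the same y with |TQ| = 39.6 and Q on the −x side, so Q = (-39.6, 0.00). Tangency of A1 to TQ means the radius DQ is perpendicular to TQ, so D = Q + (0, 7.5) = (-39.6, 7.50). Since DK ⟂ KP (tangency), |DP| = √(7.5² + 19.4²) = 20.8 regardless of where K sits on A1. So P lies on both circle(T, 45.11) and circle(D, 20.8); the above-TQ intersection is P = (-35.5, 27.9). K is the foot of the tangent from P: K = (-32.2, 8.76).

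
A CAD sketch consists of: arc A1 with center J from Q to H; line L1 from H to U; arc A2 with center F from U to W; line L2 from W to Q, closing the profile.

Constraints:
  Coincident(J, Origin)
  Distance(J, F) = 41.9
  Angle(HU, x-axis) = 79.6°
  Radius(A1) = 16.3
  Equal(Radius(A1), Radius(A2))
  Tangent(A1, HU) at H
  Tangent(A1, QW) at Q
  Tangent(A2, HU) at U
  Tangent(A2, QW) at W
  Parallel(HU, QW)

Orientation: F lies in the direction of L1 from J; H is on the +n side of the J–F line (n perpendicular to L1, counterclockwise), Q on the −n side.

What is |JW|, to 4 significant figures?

44.96

Tangency of A1 to both parallel lines with radius 16.3 puts H and Q at J ± 16.3·n: H = (-16.03, 2.942), Q = (16.03, -2.942). Equal radii place U and W the same way about F: U = F + 16.3·n = (-8.468, 44.15), W = F − 16.3·n = (23.60, 38.27). Then |JW| = |W − J| = 44.96.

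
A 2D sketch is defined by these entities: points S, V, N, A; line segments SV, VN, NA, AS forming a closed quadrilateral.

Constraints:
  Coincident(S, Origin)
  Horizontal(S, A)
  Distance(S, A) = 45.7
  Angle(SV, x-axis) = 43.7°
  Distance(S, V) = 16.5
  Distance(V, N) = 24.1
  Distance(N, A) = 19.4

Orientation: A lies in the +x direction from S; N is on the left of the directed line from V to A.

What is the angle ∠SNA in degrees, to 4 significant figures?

96.85°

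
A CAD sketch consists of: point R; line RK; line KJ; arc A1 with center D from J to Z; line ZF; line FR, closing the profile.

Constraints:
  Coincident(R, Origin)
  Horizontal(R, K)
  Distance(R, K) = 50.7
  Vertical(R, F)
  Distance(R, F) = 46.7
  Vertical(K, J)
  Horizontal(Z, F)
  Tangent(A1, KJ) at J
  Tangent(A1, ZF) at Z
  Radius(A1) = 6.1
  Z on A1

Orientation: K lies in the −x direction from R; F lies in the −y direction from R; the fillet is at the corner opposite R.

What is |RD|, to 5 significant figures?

60.312

R is at the origin; RK is horizontal with |RK| = 50.7 and K on the −x side, so K = (-50.700, 0.0000). R and F share the same x with |RF| = 46.7 and F on the −y side, so F = (0.0000, -46.700). The virtual corner opposite R is at (-50.700, -46.700). The tangent condition forces DJ to be normal to KJ and since A1 is tangent to ZF there, DZ ⟂ ZF, with radius 6.1, so the center D sits 6.1 in from both sides at D = (-44.600, -40.600). Then |RD| = |D − R| = 60.312.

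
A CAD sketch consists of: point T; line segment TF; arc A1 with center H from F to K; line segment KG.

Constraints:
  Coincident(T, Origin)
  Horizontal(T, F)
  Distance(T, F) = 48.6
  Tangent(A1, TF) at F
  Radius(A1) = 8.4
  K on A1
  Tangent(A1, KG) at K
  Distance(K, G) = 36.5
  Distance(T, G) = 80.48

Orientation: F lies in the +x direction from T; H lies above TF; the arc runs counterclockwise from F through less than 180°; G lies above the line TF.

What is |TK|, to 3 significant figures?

56.6

Checks: |HK| = 8.400 ✓; ∠(HK, KG) = 90.00° ✓; |KG| = 36.50 ✓; |TG| = 80.48 ✓.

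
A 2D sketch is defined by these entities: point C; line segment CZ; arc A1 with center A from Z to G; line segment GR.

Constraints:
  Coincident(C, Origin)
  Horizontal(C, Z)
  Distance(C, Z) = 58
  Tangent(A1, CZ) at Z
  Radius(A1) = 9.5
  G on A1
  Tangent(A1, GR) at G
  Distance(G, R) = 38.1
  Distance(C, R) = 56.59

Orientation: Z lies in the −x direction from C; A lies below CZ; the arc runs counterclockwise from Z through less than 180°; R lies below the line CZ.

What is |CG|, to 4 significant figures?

66.62

Checks: |AZ| = 9.500 ✓; |AG| = 9.500 ✓; ∠(AG, GR) = 90.00° ✓; |GR| = 38.10 ✓; |CR| = 56.59 ✓.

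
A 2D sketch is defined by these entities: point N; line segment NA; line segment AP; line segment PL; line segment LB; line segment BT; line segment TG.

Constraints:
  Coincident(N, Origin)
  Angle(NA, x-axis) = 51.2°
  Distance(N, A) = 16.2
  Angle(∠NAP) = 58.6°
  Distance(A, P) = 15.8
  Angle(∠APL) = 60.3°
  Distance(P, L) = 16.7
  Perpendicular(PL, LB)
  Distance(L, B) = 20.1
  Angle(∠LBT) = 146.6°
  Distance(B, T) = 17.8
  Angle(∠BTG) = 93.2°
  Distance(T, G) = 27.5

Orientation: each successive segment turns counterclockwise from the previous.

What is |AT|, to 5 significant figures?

21.256

N is at the origin; NA runs at 51.2° with length 16.2, so A = (10.151, 12.625). ∠NAP = 58.6° gives AP at 172.60° from the x-axis; with |AP| = 15.8, P = (-5.5174, 14.660). ∠APL = 60.3° gives PL at -67.700° from the x-axis; with |PL| = 16.7, L = (0.81950, -0.79076). PL ⟂ LB, so LB runs at 22.300°; with |LB| = 20.1, B = (19.416, 6.8363). ∠LBT = 146.6° gives BT at 55.700° from the x-axis; with |BT| = 17.8, T = (29.447, 21.541). Then |AT| = |T − A| = 21.256.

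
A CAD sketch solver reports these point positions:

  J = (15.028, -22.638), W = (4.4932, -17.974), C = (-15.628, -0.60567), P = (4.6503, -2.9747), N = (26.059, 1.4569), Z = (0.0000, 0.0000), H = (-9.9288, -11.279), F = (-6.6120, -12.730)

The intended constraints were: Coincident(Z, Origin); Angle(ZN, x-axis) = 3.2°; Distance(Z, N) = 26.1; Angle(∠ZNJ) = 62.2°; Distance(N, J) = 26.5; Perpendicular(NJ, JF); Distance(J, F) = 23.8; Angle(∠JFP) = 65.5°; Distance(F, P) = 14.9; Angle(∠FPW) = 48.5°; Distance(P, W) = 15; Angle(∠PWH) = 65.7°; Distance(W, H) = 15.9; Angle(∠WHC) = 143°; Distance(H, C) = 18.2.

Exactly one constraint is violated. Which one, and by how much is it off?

Distance(H, C) = 18.2 — off by 6.10.

Z = (0.00, 0.00) ✓; ZN at 3.200° ✓; |ZN| = 26.10 ✓; ∠ZNJ = 62.20° ✓; |NJ| = 26.50 ✓; ∠(NJ, JF) = 90.00° ✓; |JF| = 23.80 ✓; ∠JFP = 65.50° ✓; |FP| = 14.90 ✓; ∠FPW = 48.50° ✓; |PW| = 15.00 ✓; ∠PWH = 65.70° ✓; |WH| = 15.90 ✓; ∠WHC = 143.0° ✓; |HC| = 12.10 ✗.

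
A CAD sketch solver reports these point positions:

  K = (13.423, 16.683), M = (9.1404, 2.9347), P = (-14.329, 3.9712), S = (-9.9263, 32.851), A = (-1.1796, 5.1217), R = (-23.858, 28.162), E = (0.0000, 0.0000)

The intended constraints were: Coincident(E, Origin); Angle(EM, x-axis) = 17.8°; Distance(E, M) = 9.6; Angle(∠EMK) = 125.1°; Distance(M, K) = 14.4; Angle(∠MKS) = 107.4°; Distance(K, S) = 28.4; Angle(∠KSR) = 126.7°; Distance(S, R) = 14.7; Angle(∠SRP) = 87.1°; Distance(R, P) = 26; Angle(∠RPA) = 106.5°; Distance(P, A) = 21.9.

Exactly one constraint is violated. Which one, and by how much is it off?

Distance(P, A) = 21.9 — off by 8.70.

E = (0.00, 0.00) ✓; EM at 17.80° ✓; |EM| = 9.600 ✓; ∠EMK = 125.1° ✓; |MK| = 14.40 ✓; ∠MKS = 107.4° ✓; |KS| = 28.40 ✓; ∠KSR = 126.7° ✓; |SR| = 14.70 ✓; ∠SRP = 87.10° ✓; |RP| = 26.00 ✓; ∠RPA = 106.5° ✓; |PA| = 13.20 ✗.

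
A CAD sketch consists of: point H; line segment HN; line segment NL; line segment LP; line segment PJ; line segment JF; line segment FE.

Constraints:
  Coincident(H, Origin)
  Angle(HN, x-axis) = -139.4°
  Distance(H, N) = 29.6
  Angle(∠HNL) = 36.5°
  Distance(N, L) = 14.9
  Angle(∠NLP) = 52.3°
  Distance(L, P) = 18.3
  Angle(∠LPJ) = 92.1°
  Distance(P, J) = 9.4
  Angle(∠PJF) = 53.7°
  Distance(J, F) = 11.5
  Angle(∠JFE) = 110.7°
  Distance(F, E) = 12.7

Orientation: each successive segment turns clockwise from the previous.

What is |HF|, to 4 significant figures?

20.74

H is at the origin; HN runs at -139.4° with length 29.6, so N = (-22.47, -19.26). ∠HNL = 36.5° gives NL at 77.10° from the x-axis; with |NL| = 14.9, L = (-19.15, -4.739). ∠NLP = 52.3° gives LP at -50.60° from the x-axis; with |LP| = 18.3, P = (-7.532, -18.88). ∠LPJ = 92.1° gives PJ at -138.5° from the x-axis; with |PJ| = 9.4, J = (-14.57, -25.11). ∠PJF = 53.7° gives JF at 95.20° from the x-axis; with |JF| = 11.5, F = (-15.61, -13.66). Then |HF| = |F − H| = 20.74.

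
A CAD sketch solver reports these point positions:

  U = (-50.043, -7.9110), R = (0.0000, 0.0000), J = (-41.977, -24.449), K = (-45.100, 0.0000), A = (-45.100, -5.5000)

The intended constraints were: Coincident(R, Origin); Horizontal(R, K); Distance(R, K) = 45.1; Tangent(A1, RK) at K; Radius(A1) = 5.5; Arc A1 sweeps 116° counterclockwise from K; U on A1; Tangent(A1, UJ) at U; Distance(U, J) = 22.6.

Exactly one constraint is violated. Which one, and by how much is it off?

Distance(U, J) = 22.6 — off by 4.20.

R = (0.00, 0.00) ✓; R.y = 0.00, K.y = 0.00 ✓; |RK| = 45.10 ✓; ∠(AK, KR) = 90.00° ✓; |AK| = 5.500 ✓; bearing(A→U) − bearing(A→K) = 116.0° ✓; |AU| = 5.500 ✓; ∠(AU, UJ) = 90.00° ✓; |UJ| = 18.40 ✗.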